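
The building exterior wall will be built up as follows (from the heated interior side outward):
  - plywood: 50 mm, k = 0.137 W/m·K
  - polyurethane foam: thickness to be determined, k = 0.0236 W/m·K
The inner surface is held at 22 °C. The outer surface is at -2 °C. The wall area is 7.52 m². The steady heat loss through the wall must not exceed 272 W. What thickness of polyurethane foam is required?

Treating each layer as a thermal resistance in series:
R_plywood = L/(kA) = 0.05/(0.137×7.52) = 0.04853 K/W
Sum of the known resistances R_other = 0.04853 K/W
Required total resistance R_tot = ΔT/Q_allow = 24/272 = 0.08824 K/W
R_polyurethane foam = R_tot − R_other = 0.0397 K/W
L = R·k·A = 0.0397×0.0236×7.52

L ≈ 7.05 mm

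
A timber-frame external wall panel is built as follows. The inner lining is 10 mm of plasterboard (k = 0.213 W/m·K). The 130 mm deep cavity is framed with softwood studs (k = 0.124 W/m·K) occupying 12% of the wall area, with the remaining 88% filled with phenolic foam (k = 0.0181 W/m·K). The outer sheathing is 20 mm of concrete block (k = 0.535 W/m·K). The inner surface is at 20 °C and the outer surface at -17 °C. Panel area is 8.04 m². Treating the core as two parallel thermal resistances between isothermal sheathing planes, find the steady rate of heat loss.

Q ≈ 69.1 W

Sheathing layers in series; stud and cavity paths in parallel between them.
R_inner = 0.01/(0.213×8.04) = 0.005839 K/W
R_stud  = 0.13/(0.124×0.12×8.04) = 1.087 K/W
R_cav   = 0.13/(0.0181×0.88×8.04) = 1.015 K/W
1/R_core = 1/R_stud + 1/R_cav → R_core = 0.5248 K/W
R_outer = 0.02/(0.535×8.04) = 0.00465 K/W
R_total = 0.5353 K/W
Q = ΔT/R_total = 37/0.5353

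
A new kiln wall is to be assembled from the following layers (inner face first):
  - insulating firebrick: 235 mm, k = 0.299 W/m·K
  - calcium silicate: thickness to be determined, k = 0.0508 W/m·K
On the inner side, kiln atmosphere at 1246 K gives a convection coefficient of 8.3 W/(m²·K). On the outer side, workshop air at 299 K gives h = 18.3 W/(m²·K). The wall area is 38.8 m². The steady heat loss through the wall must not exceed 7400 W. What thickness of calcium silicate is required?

Series thermal resistances:
R_inner film = 1/(h_i·A) = 1/(8.3×38.8) = 0.003105 K/W
R_insulating firebrick = L/(kA) = 0.235/(0.299×38.8) = 0.02026 K/W
R_outer film = 1/(h_o·A) = 1/(18.3×38.8) = 0.001408 K/W
Sum of the known resistances R_other = 0.02477 K/W
Required total resistance R_tot = ΔT/Q_allow = 947/7400 = 0.128 K/W
R_calcium silicate = R_tot − R_other = 0.1032 K/W
L = R·k·A = 0.1032×0.0508×38.8

L ≈ 203 mm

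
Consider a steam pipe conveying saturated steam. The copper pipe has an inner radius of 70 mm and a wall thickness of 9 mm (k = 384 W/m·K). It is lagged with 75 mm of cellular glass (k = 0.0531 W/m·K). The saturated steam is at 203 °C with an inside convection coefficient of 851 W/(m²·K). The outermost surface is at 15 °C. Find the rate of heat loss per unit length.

q′ ≈ 93.8 W/m

Cylindrical conduction, so R = ln(r₂/r₁)/(2πkL) per layer, in series:
R_inner film = 1/(h_i·2πr₁L) = 1/(851×2π×0.07×1) = 0.002672 K/W
R_copper pipe wall = ln(79/70)/(2π×384×1) = 5.013×10^-5 K/W
R_cellular glass = ln(154/79)/(2π×0.0531×1) = 2.001 K/W
R_total = 2.003 K/W
Q = ΔT/R_total = 188/2.003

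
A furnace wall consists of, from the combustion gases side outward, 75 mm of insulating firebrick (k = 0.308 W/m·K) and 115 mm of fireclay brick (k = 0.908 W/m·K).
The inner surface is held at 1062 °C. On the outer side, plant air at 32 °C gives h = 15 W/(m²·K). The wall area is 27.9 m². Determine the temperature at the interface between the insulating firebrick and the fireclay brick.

Model the wall as resistances in series:
R_insulating firebrick = L/(kA) = 0.075/(0.308×27.9) = 0.008728 K/W
R_fireclay brick = L/(kA) = 0.115/(0.908×27.9) = 0.004539 K/W
R_outer film = 1/(h_o·A) = 1/(15×27.9) = 0.002389 K/W
R_total = 0.01566 K/W;  Q = ΔT/R_total = 1030/0.01566 = 65790 W
T_interface = T_inner − Q·ΣR(inner→interface) = 1062 − 65800×0.008728

T ≈ 488 °C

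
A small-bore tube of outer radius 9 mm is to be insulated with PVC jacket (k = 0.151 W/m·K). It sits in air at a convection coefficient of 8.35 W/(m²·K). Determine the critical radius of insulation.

r_cr ≈ 18.1 mm

For a cylinder r_cr = k/h = 0.151/8.35
r_cr = 18.1 mm; since the bare radius (9 mm) is below r_cr, adding a thin layer of insulation will *increase* heat loss.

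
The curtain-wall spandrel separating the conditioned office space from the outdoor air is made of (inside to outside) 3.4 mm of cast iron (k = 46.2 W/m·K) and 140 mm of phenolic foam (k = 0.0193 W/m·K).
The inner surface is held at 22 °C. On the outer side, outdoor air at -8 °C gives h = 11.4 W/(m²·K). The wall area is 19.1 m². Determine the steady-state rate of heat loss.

Model the wall as resistances in series:
R_cast iron = L/(kA) = 0.0034/(46.2×19.1) = 3.853×10^-6 K/W
R_phenolic foam = L/(kA) = 0.14/(0.0193×19.1) = 0.3798 K/W
R_outer film = 1/(h_o·A) = 1/(11.4×19.1) = 0.004593 K/W
R_total = 0.3844 K/W
Q = ΔT / R_total = 30 / 0.3844

Q ≈ 78 W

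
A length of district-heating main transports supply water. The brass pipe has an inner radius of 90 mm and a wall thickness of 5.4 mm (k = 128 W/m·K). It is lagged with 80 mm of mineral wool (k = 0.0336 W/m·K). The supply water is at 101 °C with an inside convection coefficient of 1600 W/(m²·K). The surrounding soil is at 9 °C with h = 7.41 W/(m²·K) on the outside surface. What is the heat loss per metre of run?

Cylindrical conduction, so R = ln(r₂/r₁)/(2πkL) per layer, in series:
R_inner film = 1/(h_i·2πr₁L) = 1/(1600×2π×0.09×1) = 0.001105 K/W
R_brass pipe wall = ln(95.4/90)/(2π×128×1) = 7.245×10^-5 K/W
R_mineral wool = ln(175.4/95.4)/(2π×0.0336×1) = 2.885 K/W
R_outer film = 1/(h_o·2πr_oL) = 1/(7.41×2π×0.1754×1) = 0.1225 K/W
R_total = 3.008 K/W
Q = ΔT/R_total = 92/3.008

q′ ≈ 30.6 W/m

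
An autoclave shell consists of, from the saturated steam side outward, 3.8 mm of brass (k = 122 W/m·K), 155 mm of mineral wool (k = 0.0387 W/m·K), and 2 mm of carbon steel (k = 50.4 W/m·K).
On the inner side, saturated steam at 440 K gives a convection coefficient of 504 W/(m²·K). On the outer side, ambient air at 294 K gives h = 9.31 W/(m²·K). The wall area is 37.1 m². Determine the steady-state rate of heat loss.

Treating each layer as a thermal resistance in series:
R_inner film = 1/(h_i·A) = 1/(504×37.1) = 5.348×10^-5 K/W
R_brass = L/(kA) = 0.0038/(122×37.1) = 8.396×10^-7 K/W
R_mineral wool = L/(kA) = 0.155/(0.0387×37.1) = 0.108 K/W
R_carbon steel = L/(kA) = 0.002/(50.4×37.1) = 1.07×10^-6 K/W
R_outer film = 1/(h_o·A) = 1/(9.31×37.1) = 0.002895 K/W
R_total = 0.1109 K/W
Q = ΔT / R_total = 146 / 0.1109

Q ≈ 1320 W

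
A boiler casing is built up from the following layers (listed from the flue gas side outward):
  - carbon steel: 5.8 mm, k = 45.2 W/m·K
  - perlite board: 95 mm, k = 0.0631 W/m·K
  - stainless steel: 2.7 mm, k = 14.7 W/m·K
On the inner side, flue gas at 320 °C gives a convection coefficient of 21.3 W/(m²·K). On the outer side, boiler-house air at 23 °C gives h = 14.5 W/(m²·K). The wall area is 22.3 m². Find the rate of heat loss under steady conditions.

Treating each layer as a thermal resistance in series:
R_inner film = 1/(h_i·A) = 1/(21.3×22.3) = 0.002105 K/W
R_carbon steel = L/(kA) = 0.0058/(45.2×22.3) = 5.754×10^-6 K/W
R_perlite board = L/(kA) = 0.095/(0.0631×22.3) = 0.06751 K/W
R_stainless steel = L/(kA) = 0.0027/(14.7×22.3) = 8.236×10^-6 K/W
R_outer film = 1/(h_o·A) = 1/(14.5×22.3) = 0.003093 K/W
R_total = 0.07273 K/W
Q = ΔT / R_total = 297 / 0.07273

Q ≈ 4080 W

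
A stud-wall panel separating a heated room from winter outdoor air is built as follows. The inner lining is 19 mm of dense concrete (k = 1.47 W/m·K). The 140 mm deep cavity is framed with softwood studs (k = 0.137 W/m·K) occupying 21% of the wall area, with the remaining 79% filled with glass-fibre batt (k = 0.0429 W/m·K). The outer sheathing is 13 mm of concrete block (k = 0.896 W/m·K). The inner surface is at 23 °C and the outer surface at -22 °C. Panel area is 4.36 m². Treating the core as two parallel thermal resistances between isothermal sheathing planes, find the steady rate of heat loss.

Q ≈ 86.7 W

Sheathing layers in series; stud and cavity paths in parallel between them.
R_inner = 0.019/(1.47×4.36) = 0.002964 K/W
R_stud  = 0.14/(0.137×0.21×4.36) = 1.116 K/W
R_cav   = 0.14/(0.0429×0.79×4.36) = 0.9475 K/W
1/R_core = 1/R_stud + 1/R_cav → R_core = 0.5124 K/W
R_outer = 0.013/(0.896×4.36) = 0.003328 K/W
R_total = 0.5187 K/W
Q = ΔT/R_total = 45/0.5187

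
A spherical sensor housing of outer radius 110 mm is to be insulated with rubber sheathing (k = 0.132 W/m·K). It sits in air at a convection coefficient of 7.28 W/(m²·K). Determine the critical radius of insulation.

For a sphere r_cr = 2k/h = 2×0.132/7.28
r_cr = 36.3 mm; since the bare radius (110 mm) is above r_cr, any added insulation will reduce heat loss.

r_cr ≈ 36.3 mm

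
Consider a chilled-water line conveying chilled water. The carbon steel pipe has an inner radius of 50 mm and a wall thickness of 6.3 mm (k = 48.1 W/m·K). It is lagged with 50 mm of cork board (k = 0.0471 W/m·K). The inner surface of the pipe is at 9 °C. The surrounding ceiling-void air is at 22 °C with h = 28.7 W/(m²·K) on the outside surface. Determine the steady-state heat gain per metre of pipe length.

q′ ≈ 5.91 W/m

Cylindrical conduction, so R = ln(r₂/r₁)/(2πkL) per layer, in series:
R_carbon steel pipe wall = ln(56.3/50)/(2π×48.1×1) = 3.927×10^-4 K/W
R_cork board = ln(106.3/56.3)/(2π×0.0471×1) = 2.148 K/W
R_outer film = 1/(h_o·2πr_oL) = 1/(28.7×2π×0.1063×1) = 0.05217 K/W
R_total = 2.2 K/W
Q = ΔT/R_total = 13/2.2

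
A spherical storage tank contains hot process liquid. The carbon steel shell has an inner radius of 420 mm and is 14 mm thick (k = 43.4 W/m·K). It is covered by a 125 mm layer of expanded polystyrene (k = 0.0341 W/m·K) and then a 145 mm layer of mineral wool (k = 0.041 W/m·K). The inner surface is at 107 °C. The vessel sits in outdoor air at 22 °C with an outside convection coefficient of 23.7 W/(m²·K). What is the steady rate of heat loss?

Radial (spherical) resistances in series:
R_carbon steel shell = (1/0.42 − 1/0.434)/(4π×43.4) = 1.408×10^-4 K/W
R_expanded polystyrene = (1/0.434 − 1/0.559)/(4π×0.0341) = 1.202 K/W
R_mineral wool = (1/0.559 − 1/0.704)/(4π×0.041) = 0.7151 K/W
R_outer film = 1/(h·4πr_o²) = 1/(23.7×4π×0.704²) = 0.006775 K/W
R_total = 1.924 K/W
Q = ΔT/R_total = 85/1.924

Q ≈ 44.2 W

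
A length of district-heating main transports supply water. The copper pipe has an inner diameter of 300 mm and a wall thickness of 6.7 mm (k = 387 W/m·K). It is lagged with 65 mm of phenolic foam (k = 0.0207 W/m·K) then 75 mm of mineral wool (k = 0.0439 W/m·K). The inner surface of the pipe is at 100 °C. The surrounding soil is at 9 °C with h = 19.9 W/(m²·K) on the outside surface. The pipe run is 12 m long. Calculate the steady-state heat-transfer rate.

Q ≈ 291 W

Treating each annulus and film as a series resistance:
R_copper pipe wall = ln(156.7/150)/(2π×387×12) = 1.498×10^-6 K/W
R_phenolic foam = ln(221.7/156.7)/(2π×0.0207×12) = 0.2223 K/W
R_mineral wool = ln(296.7/221.7)/(2π×0.0439×12) = 0.08804 K/W
R_outer film = 1/(h_o·2πr_oL) = 1/(19.9×2π×0.2967×12) = 0.002246 K/W
R_total = 0.3126 K/W
Q = ΔT/R_total = 91/0.3126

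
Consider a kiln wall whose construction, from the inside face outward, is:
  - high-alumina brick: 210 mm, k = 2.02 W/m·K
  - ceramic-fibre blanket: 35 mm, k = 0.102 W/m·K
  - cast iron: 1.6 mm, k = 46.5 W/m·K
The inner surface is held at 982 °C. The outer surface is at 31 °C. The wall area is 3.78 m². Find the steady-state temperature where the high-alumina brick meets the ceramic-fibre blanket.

Using the resistance-network approach (series):
R_high-alumina brick = L/(kA) = 0.21/(2.02×3.78) = 0.0275 K/W
R_ceramic-fibre blanket = L/(kA) = 0.035/(0.102×3.78) = 0.09078 K/W
R_cast iron = L/(kA) = 0.0016/(46.5×3.78) = 9.103×10^-6 K/W
R_total = 0.1183 K/W;  Q = ΔT/R_total = 951/0.1183 = 8040 W
T_interface = T_inner − Q·ΣR(inner→interface) = 982 − 8040×0.0275

T ≈ 761 °C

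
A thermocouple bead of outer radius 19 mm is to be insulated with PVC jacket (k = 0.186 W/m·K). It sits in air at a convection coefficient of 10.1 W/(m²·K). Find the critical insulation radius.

r_cr ≈ 36.8 mm

For a sphere r_cr = 2k/h = 2×0.186/10.1
r_cr = 36.8 mm; since the bare radius (19 mm) is below r_cr, adding a thin layer of insulation will *increase* heat loss.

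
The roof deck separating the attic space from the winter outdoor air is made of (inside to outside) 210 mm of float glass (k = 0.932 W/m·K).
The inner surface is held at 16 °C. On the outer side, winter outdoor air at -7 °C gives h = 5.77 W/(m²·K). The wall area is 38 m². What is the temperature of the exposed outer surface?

T ≈ 3 °C

Series thermal resistances:
R_float glass = L/(kA) = 0.21/(0.932×38) = 0.00593 K/W
R_outer film = 1/(h_o·A) = 1/(5.77×38) = 0.004561 K/W
R_total = 0.01049 K/W;  Q = ΔT/R_total = 23/0.01049 = 2192 W
T_interface = T_inner − Q·ΣR(inner→interface) = 16 − 2190×0.00593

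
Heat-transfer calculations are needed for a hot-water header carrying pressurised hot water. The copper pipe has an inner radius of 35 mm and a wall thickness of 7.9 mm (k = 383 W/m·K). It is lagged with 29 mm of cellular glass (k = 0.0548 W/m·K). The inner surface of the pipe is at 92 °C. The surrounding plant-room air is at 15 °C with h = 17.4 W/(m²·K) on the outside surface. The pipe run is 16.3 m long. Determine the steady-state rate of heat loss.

Q ≈ 771 W

For a radial system each layer contributes R = ln(r_out/r_in)/(2πkL); films add R = 1/(hA).
R_copper pipe wall = ln(42.9/35)/(2π×383×16.3) = 5.189×10^-6 K/W
R_cellular glass = ln(71.9/42.9)/(2π×0.0548×16.3) = 0.09201 K/W
R_outer film = 1/(h_o·2πr_oL) = 1/(17.4×2π×0.0719×16.3) = 0.007805 K/W
R_total = 0.09982 K/W
Q = ΔT/R_total = 77/0.09982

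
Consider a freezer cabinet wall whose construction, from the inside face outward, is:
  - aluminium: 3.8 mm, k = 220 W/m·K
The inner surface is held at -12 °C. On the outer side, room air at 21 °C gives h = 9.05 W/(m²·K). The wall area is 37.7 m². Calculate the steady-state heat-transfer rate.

Model the wall as resistances in series:
R_aluminium = L/(kA) = 0.0038/(220×37.7) = 4.582×10^-7 K/W
R_outer film = 1/(h_o·A) = 1/(9.05×37.7) = 0.002931 K/W
R_total = 0.002931 K/W
Q = ΔT / R_total = 33 / 0.002931

Q ≈ 11300 W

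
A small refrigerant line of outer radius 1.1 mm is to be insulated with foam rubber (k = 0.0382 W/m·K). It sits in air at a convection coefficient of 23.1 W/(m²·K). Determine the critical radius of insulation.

For a cylinder r_cr = k/h = 0.0382/23.1
r_cr = 1.65 mm; since the bare radius (1.1 mm) is below r_cr, adding a thin layer of insulation will *increase* heat loss.

r_cr ≈ 1.65 mm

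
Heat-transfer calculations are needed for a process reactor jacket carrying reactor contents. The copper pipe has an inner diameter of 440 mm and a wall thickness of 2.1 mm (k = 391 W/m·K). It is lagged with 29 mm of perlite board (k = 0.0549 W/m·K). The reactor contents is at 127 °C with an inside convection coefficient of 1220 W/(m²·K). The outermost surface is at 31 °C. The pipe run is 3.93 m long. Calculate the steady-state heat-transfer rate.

Q ≈ 1060 W

Cylindrical conduction, so R = ln(r₂/r₁)/(2πkL) per layer, in series:
R_inner film = 1/(h_i·2πr₁L) = 1/(1220×2π×0.22×3.93) = 1.509×10^-4 K/W
R_copper pipe wall = ln(222.1/220)/(2π×391×3.93) = 9.84×10^-7 K/W
R_perlite board = ln(251.1/222.1)/(2π×0.0549×3.93) = 0.09053 K/W
R_total = 0.09068 K/W
Q = ΔT/R_total = 96/0.09068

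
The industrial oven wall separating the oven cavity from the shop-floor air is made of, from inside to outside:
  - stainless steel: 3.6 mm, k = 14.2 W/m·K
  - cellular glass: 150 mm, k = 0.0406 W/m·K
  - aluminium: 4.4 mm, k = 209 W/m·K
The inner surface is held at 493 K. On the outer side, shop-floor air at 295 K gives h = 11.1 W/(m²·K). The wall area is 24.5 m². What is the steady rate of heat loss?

Q ≈ 1280 W

Using the resistance-network approach (series):
R_stainless steel = L/(kA) = 0.0036/(14.2×24.5) = 1.035×10^-5 K/W
R_cellular glass = L/(kA) = 0.15/(0.0406×24.5) = 0.1508 K/W
R_aluminium = L/(kA) = 0.0044/(209×24.5) = 8.593×10^-7 K/W
R_outer film = 1/(h_o·A) = 1/(11.1×24.5) = 0.003677 K/W
R_total = 0.1545 K/W
Q = ΔT / R_total = 198 / 0.1545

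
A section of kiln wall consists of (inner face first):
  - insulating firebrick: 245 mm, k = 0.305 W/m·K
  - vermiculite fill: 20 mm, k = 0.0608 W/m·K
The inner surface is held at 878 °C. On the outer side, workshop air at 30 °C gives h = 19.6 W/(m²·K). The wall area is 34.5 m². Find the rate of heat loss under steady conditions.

Model the wall as resistances in series:
R_insulating firebrick = L/(kA) = 0.245/(0.305×34.5) = 0.02328 K/W
R_vermiculite fill = L/(kA) = 0.02/(0.0608×34.5) = 0.009535 K/W
R_outer film = 1/(h_o·A) = 1/(19.6×34.5) = 0.001479 K/W
R_total = 0.0343 K/W
Q = ΔT / R_total = 848 / 0.0343

Q ≈ 24700 W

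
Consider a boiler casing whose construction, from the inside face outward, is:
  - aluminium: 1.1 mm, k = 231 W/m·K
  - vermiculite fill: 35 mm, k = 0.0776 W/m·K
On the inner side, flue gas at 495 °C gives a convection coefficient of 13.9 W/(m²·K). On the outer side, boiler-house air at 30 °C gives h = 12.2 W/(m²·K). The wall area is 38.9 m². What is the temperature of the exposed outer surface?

T ≈ 93 °C

Series thermal resistances:
R_inner film = 1/(h_i·A) = 1/(13.9×38.9) = 0.001849 K/W
R_aluminium = L/(kA) = 0.0011/(231×38.9) = 1.224×10^-7 K/W
R_vermiculite fill = L/(kA) = 0.035/(0.0776×38.9) = 0.01159 K/W
R_outer film = 1/(h_o·A) = 1/(12.2×38.9) = 0.002107 K/W
R_total = 0.01555 K/W;  Q = ΔT/R_total = 465/0.01555 = 29900 W
T_interface = T_inner − Q·ΣR(inner→interface) = 495 − 29900×0.01344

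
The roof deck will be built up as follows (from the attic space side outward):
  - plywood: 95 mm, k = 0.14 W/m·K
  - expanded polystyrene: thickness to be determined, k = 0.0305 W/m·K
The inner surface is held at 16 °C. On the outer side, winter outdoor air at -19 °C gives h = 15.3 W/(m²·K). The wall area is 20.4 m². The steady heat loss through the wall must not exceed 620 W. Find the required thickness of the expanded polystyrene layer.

Treating each layer as a thermal resistance in series:
R_plywood = L/(kA) = 0.095/(0.14×20.4) = 0.03326 K/W
R_outer film = 1/(h_o·A) = 1/(15.3×20.4) = 0.003204 K/W
Sum of the known resistances R_other = 0.03647 K/W
Required total resistance R_tot = ΔT/Q_allow = 35/620 = 0.05645 K/W
R_expanded polystyrene = R_tot − R_other = 0.01998 K/W
L = R·k·A = 0.01998×0.0305×20.4

L ≈ 12.4 mm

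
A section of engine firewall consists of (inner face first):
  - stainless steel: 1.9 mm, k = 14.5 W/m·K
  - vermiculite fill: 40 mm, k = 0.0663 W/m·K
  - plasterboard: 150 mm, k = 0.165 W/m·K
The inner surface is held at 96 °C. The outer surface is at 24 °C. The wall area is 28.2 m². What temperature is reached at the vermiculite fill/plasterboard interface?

T ≈ 67.3 °C

Series thermal resistances:
R_stainless steel = L/(kA) = 0.0019/(14.5×28.2) = 4.647×10^-6 K/W
R_vermiculite fill = L/(kA) = 0.04/(0.0663×28.2) = 0.02139 K/W
R_plasterboard = L/(kA) = 0.15/(0.165×28.2) = 0.03224 K/W
R_total = 0.05364 K/W;  Q = ΔT/R_total = 72/0.05364 = 1342 W
T_interface = T_inner − Q·ΣR(inner→interface) = 96 − 1340×0.0214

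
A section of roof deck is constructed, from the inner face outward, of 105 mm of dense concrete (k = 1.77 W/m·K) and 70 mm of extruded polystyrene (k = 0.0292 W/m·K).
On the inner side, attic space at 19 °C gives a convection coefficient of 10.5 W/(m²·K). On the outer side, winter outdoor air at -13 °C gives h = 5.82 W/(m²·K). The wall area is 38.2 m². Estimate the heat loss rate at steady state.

Q ≈ 449 W

Series thermal resistances:
R_inner film = 1/(h_i·A) = 1/(10.5×38.2) = 0.002493 K/W
R_dense concrete = L/(kA) = 0.105/(1.77×38.2) = 0.001553 K/W
R_extruded polystyrene = L/(kA) = 0.07/(0.0292×38.2) = 0.06276 K/W
R_outer film = 1/(h_o·A) = 1/(5.82×38.2) = 0.004498 K/W
R_total = 0.0713 K/W
Q = ΔT / R_total = 32 / 0.0713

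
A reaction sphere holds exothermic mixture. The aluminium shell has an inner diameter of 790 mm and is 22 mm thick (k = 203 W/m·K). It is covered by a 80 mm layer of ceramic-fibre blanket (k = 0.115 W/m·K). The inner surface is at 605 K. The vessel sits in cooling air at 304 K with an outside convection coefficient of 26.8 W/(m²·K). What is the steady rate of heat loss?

For a spherical shell R = (1/r₁ − 1/r₂)/(4πk); film R = 1/(h·4πr²). In series:
R_aluminium shell = (1/0.395 − 1/0.417)/(4π×203) = 5.236×10^-5 K/W
R_ceramic-fibre blanket = (1/0.417 − 1/0.497)/(4π×0.115) = 0.2671 K/W
R_outer film = 1/(h·4πr_o²) = 1/(26.8×4π×0.497²) = 0.01202 K/W
R_total = 0.2792 K/W
Q = ΔT/R_total = 301/0.2792

Q ≈ 1080 W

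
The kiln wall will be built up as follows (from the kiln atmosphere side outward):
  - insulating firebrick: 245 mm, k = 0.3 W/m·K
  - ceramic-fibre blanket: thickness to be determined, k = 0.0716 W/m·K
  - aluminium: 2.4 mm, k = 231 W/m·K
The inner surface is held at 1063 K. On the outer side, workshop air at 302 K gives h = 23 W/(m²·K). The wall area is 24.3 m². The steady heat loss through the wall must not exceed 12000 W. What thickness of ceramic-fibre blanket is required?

L ≈ 48.8 mm

Series thermal resistances:
R_insulating firebrick = L/(kA) = 0.245/(0.3×24.3) = 0.03361 K/W
R_aluminium = L/(kA) = 0.0024/(231×24.3) = 4.276×10^-7 K/W
R_outer film = 1/(h_o·A) = 1/(23×24.3) = 0.001789 K/W
Sum of the known resistances R_other = 0.0354 K/W
Required total resistance R_tot = ΔT/Q_allow = 761/12000 = 0.06342 K/W
R_ceramic-fibre blanket = R_tot − R_other = 0.02802 K/W
L = R·k·A = 0.02802×0.0716×24.3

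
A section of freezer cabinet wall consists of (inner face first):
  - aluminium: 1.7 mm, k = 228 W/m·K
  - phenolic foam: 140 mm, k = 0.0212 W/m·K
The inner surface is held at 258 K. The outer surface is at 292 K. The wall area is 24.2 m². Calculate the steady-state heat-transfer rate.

Thermal resistances in series:
R_aluminium = L/(kA) = 0.0017/(228×24.2) = 3.081×10^-7 K/W
R_phenolic foam = L/(kA) = 0.14/(0.0212×24.2) = 0.2729 K/W
R_total = 0.2729 K/W
Q = ΔT / R_total = 34 / 0.2729

Q ≈ 125 W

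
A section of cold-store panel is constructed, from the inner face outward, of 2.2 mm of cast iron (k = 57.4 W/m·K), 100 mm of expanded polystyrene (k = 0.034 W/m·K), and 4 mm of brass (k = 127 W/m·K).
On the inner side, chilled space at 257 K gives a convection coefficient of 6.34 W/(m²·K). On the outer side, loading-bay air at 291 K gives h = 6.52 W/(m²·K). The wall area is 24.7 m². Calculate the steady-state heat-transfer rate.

Q ≈ 258 W

Using the resistance-network approach (series):
R_inner film = 1/(h_i·A) = 1/(6.34×24.7) = 0.006386 K/W
R_cast iron = L/(kA) = 0.0022/(57.4×24.7) = 1.552×10^-6 K/W
R_expanded polystyrene = L/(kA) = 0.1/(0.034×24.7) = 0.1191 K/W
R_brass = L/(kA) = 0.004/(127×24.7) = 1.275×10^-6 K/W
R_outer film = 1/(h_o·A) = 1/(6.52×24.7) = 0.006209 K/W
R_total = 0.1317 K/W
Q = ΔT / R_total = 34 / 0.1317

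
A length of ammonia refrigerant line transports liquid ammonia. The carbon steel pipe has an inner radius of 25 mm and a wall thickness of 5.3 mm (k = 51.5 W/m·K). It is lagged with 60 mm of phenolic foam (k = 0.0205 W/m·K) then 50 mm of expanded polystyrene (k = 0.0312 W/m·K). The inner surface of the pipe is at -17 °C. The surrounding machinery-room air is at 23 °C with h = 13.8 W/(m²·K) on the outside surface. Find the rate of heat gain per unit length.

Cylindrical conduction, so R = ln(r₂/r₁)/(2πkL) per layer, in series:
R_carbon steel pipe wall = ln(30.3/25)/(2π×51.5×1) = 5.942×10^-4 K/W
R_phenolic foam = ln(90.3/30.3)/(2π×0.0205×1) = 8.478 K/W
R_expanded polystyrene = ln(140.3/90.3)/(2π×0.0312×1) = 2.248 K/W
R_outer film = 1/(h_o·2πr_oL) = 1/(13.8×2π×0.1403×1) = 0.0822 K/W
R_total = 10.81 K/W
Q = ΔT/R_total = 40/10.81

q′ ≈ 3.7 W/m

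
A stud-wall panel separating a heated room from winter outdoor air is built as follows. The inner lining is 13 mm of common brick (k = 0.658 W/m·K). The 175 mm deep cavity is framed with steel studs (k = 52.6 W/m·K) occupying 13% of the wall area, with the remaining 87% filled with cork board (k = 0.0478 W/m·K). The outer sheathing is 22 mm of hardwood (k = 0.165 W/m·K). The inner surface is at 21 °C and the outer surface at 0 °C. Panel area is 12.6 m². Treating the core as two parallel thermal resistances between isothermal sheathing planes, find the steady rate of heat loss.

Q ≈ 1480 W

Sheathing layers in series; stud and cavity paths in parallel between them.
R_inner = 0.013/(0.658×12.6) = 0.001568 K/W
R_stud  = 0.175/(52.6×0.13×12.6) = 0.002031 K/W
R_cav   = 0.175/(0.0478×0.87×12.6) = 0.334 K/W
1/R_core = 1/R_stud + 1/R_cav → R_core = 0.002019 K/W
R_outer = 0.022/(0.165×12.6) = 0.01058 K/W
R_total = 0.01417 K/W
Q = ΔT/R_total = 21/0.01417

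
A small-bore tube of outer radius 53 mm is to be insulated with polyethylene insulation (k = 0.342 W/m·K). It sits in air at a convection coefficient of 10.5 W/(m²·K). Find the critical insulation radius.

For a cylinder r_cr = k/h = 0.342/10.5
r_cr = 32.6 mm; since the bare radius (53 mm) is above r_cr, any added insulation will reduce heat loss.

r_cr ≈ 32.6 mm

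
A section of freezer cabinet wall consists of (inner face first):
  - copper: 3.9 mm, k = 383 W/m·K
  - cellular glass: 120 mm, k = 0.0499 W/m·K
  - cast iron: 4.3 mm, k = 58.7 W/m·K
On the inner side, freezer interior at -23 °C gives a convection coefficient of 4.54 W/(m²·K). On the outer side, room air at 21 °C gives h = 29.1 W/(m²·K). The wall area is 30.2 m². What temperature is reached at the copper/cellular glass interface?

T ≈ -19.4 °C

Series thermal resistances:
R_inner film = 1/(h_i·A) = 1/(4.54×30.2) = 0.007294 K/W
R_copper = L/(kA) = 0.0039/(383×30.2) = 3.372×10^-7 K/W
R_cellular glass = L/(kA) = 0.12/(0.0499×30.2) = 0.07963 K/W
R_cast iron = L/(kA) = 0.0043/(58.7×30.2) = 2.426×10^-6 K/W
R_outer film = 1/(h_o·A) = 1/(29.1×30.2) = 0.001138 K/W
R_total = 0.08806 K/W;  Q = ΔT/R_total = 44/0.08806 = 499.6 W
T_interface = T_inner + Q·ΣR(inner→interface) = -23 + 500×0.007294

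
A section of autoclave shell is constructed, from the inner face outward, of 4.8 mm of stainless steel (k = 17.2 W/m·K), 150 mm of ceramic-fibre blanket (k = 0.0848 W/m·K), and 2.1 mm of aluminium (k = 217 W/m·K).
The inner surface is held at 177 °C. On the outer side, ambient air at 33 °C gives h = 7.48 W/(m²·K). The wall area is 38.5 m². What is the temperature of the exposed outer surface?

T ≈ 43.1 °C

Series thermal resistances:
R_stainless steel = L/(kA) = 0.0048/(17.2×38.5) = 7.249×10^-6 K/W
R_ceramic-fibre blanket = L/(kA) = 0.15/(0.0848×38.5) = 0.04594 K/W
R_aluminium = L/(kA) = 0.0021/(217×38.5) = 2.514×10^-7 K/W
R_outer film = 1/(h_o·A) = 1/(7.48×38.5) = 0.003472 K/W
R_total = 0.04942 K/W;  Q = ΔT/R_total = 144/0.04942 = 2914 W
T_interface = T_inner − Q·ΣR(inner→interface) = 177 − 2910×0.04595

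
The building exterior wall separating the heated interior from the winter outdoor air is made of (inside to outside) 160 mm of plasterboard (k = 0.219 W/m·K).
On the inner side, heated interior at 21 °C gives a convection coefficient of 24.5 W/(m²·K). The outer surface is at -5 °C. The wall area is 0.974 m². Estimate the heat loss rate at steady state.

Model the wall as resistances in series:
R_inner film = 1/(h_i·A) = 1/(24.5×0.974) = 0.04191 K/W
R_plasterboard = L/(kA) = 0.16/(0.219×0.974) = 0.7501 K/W
R_total = 0.792 K/W
Q = ΔT / R_total = 26 / 0.792

Q ≈ 32.8 W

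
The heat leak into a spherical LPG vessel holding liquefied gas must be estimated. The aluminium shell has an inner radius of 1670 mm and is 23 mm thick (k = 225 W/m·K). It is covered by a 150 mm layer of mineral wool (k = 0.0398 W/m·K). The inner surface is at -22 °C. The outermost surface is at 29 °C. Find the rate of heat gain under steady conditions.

Q ≈ 531 W

Each spherical layer contributes R = (1/r_i − 1/r_o)/(4πk):
R_aluminium shell = (1/1.67 − 1/1.693)/(4π×225) = 2.877×10^-6 K/W
R_mineral wool = (1/1.693 − 1/1.843)/(4π×0.0398) = 0.09612 K/W
R_total = 0.09612 K/W
Q = ΔT/R_total = 51/0.09612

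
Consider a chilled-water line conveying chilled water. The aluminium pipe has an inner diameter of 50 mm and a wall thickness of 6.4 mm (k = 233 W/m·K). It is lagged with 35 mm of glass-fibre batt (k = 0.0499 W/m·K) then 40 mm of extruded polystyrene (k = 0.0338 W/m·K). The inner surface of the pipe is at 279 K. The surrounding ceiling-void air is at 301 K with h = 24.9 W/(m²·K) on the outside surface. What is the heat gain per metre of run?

For a radial system each layer contributes R = ln(r_out/r_in)/(2πkL); films add R = 1/(hA).
R_aluminium pipe wall = ln(31.4/25)/(2π×233×1) = 1.557×10^-4 K/W
R_glass-fibre batt = ln(66.4/31.4)/(2π×0.0499×1) = 2.389 K/W
R_extruded polystyrene = ln(106.4/66.4)/(2π×0.0338×1) = 2.22 K/W
R_outer film = 1/(h_o·2πr_oL) = 1/(24.9×2π×0.1064×1) = 0.06007 K/W
R_total = 4.669 K/W
Q = ΔT/R_total = 22/4.669

q′ ≈ 4.71 W/m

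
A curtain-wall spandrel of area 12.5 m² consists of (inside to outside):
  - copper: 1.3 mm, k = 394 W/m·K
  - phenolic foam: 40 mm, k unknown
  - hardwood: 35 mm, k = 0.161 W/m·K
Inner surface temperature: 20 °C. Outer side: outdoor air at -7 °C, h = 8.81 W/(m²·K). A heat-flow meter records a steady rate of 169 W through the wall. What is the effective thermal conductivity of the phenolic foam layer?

Thermal resistances in series:
R_copper = L/(kA) = 0.0013/(394×12.5) = 2.64×10^-7 K/W
R_hardwood = L/(kA) = 0.035/(0.161×12.5) = 0.01739 K/W
R_outer film = 1/(h_o·A) = 1/(8.81×12.5) = 0.009081 K/W
Sum of known resistances R_other = 0.02647 K/W
Total R = ΔT/Q = 27/169 = 0.1598 K/W
R_phenolic foam = R_total − R_other = 0.1333 K/W
k = L/(R·A) = 0.04/(0.1333×12.5)

k ≈ 0.024 W/(m·K)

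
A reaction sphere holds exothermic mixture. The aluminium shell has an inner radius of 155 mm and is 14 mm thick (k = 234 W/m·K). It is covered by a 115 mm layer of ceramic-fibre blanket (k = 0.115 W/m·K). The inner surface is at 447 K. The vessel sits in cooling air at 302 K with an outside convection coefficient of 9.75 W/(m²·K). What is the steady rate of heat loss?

Q ≈ 82.4 W

Each spherical layer contributes R = (1/r_i − 1/r_o)/(4πk):
R_aluminium shell = (1/0.155 − 1/0.169)/(4π×234) = 1.818×10^-4 K/W
R_ceramic-fibre blanket = (1/0.169 − 1/0.284)/(4π×0.115) = 1.658 K/W
R_outer film = 1/(h·4πr_o²) = 1/(9.75×4π×0.284²) = 0.1012 K/W
R_total = 1.759 K/W
Q = ΔT/R_total = 145/1.759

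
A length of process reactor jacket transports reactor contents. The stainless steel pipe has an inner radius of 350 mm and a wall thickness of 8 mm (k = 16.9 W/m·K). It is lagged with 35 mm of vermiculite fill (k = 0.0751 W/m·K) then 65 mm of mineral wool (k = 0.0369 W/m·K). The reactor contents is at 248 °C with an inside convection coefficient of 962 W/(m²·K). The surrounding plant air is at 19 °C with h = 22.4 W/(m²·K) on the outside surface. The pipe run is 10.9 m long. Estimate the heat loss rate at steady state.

Radial resistances (cylindrical: R_cond = ln(r_o/r_i)/(2πkL), R_conv = 1/(h·2πrL)):
R_inner film = 1/(h_i·2πr₁L) = 1/(962×2π×0.35×10.9) = 4.337×10^-5 K/W
R_stainless steel pipe wall = ln(358/350)/(2π×16.9×10.9) = 1.953×10^-5 K/W
R_vermiculite fill = ln(393/358)/(2π×0.0751×10.9) = 0.01814 K/W
R_mineral wool = ln(458/393)/(2π×0.0369×10.9) = 0.06057 K/W
R_outer film = 1/(h_o·2πr_oL) = 1/(22.4×2π×0.458×10.9) = 0.001423 K/W
R_total = 0.08019 K/W
Q = ΔT/R_total = 229/0.08019

Q ≈ 2860 W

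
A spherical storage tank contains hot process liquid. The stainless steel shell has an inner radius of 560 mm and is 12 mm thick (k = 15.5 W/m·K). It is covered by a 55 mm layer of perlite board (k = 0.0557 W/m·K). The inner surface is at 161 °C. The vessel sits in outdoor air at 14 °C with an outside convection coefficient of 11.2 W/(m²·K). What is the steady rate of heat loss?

For a spherical shell R = (1/r₁ − 1/r₂)/(4πk); film R = 1/(h·4πr²). In series:
R_stainless steel shell = (1/0.56 − 1/0.572)/(4π×15.5) = 1.923×10^-4 K/W
R_perlite board = (1/0.572 − 1/0.627)/(4π×0.0557) = 0.2191 K/W
R_outer film = 1/(h·4πr_o²) = 1/(11.2×4π×0.627²) = 0.01807 K/W
R_total = 0.2374 K/W
Q = ΔT/R_total = 147/0.2374

Q ≈ 619 W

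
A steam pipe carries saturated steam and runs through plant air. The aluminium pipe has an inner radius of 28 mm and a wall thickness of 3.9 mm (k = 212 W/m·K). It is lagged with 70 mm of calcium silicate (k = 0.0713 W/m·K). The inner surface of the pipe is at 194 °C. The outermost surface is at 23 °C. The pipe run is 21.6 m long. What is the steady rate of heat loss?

Per-layer cylindrical resistances, series-summed:
R_aluminium pipe wall = ln(31.9/28)/(2π×212×21.6) = 4.532×10^-6 K/W
R_calcium silicate = ln(101.9/31.9)/(2π×0.0713×21.6) = 0.12 K/W
R_total = 0.12 K/W
Q = ΔT/R_total = 171/0.12

Q ≈ 1420 W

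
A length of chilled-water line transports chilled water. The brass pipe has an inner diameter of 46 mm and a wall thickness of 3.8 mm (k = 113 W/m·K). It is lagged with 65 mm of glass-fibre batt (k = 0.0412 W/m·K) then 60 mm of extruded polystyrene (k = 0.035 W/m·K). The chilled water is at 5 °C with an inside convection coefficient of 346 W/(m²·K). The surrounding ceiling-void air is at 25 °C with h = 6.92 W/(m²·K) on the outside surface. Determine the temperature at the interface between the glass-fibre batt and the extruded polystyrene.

T ≈ 18.2 °C

Radial resistances (cylindrical: R_cond = ln(r_o/r_i)/(2πkL), R_conv = 1/(h·2πrL)):
R_inner film = 1/(h_i·2πr₁L) = 1/(346×2π×0.023×1) = 0.02 K/W
R_brass pipe wall = ln(26.8/23)/(2π×113×1) = 2.154×10^-4 K/W
R_glass-fibre batt = ln(91.8/26.8)/(2π×0.0412×1) = 4.756 K/W
R_extruded polystyrene = ln(151.8/91.8)/(2π×0.035×1) = 2.287 K/W
R_outer film = 1/(h_o·2πr_oL) = 1/(6.92×2π×0.1518×1) = 0.1515 K/W
R_total = 7.215 K/W
Q = ΔT/R_total = 20/7.215
Q = 2.77 W/m
T_interface = T_inner + Q·ΣR(inner→interface) = 5 + 2.77×4.776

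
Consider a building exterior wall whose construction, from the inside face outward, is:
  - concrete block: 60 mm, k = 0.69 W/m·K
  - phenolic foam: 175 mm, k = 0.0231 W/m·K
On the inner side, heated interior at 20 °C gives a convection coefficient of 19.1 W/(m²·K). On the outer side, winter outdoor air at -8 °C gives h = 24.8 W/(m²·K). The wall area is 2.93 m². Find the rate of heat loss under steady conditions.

Q ≈ 10.6 W

Series thermal resistances:
R_inner film = 1/(h_i·A) = 1/(19.1×2.93) = 0.01787 K/W
R_concrete block = L/(kA) = 0.06/(0.69×2.93) = 0.02968 K/W
R_phenolic foam = L/(kA) = 0.175/(0.0231×2.93) = 2.586 K/W
R_outer film = 1/(h_o·A) = 1/(24.8×2.93) = 0.01376 K/W
R_total = 2.647 K/W
Q = ΔT / R_total = 28 / 2.647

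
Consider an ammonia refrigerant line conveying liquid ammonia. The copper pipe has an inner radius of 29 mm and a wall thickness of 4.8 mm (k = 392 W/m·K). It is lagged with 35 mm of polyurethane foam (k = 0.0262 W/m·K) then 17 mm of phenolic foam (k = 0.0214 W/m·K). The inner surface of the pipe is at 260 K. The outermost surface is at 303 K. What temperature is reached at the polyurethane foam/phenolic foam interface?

Treating each annulus and film as a series resistance:
R_copper pipe wall = ln(33.8/29)/(2π×392×1) = 6.219×10^-5 K/W
R_polyurethane foam = ln(68.8/33.8)/(2π×0.0262×1) = 4.317 K/W
R_phenolic foam = ln(85.8/68.8)/(2π×0.0214×1) = 1.642 K/W
R_total = 5.96 K/W
Q = ΔT/R_total = 43/5.96
Q = 7.22 W/m
T_interface = T_inner + Q·ΣR(inner→interface) = 260 + 7.22×4.318

T ≈ 291 K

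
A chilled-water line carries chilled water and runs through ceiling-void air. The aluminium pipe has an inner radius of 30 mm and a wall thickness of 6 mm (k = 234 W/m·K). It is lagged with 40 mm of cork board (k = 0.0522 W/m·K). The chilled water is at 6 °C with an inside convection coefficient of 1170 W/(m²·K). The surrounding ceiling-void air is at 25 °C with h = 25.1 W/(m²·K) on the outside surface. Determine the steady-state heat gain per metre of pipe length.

q′ ≈ 8.03 W/m

Treating each annulus and film as a series resistance:
R_inner film = 1/(h_i·2πr₁L) = 1/(1170×2π×0.03×1) = 0.004534 K/W
R_aluminium pipe wall = ln(36/30)/(2π×234×1) = 1.24×10^-4 K/W
R_cork board = ln(76/36)/(2π×0.0522×1) = 2.278 K/W
R_outer film = 1/(h_o·2πr_oL) = 1/(25.1×2π×0.076×1) = 0.08343 K/W
R_total = 2.366 K/W
Q = ΔT/R_total = 19/2.366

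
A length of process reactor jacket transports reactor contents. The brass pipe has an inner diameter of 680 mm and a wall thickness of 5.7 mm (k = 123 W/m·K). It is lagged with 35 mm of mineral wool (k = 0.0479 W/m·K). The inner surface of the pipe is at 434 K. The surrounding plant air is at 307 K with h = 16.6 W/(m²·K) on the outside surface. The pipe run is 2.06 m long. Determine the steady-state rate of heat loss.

Q ≈ 757 W

Treating each annulus and film as a series resistance:
R_brass pipe wall = ln(345.7/340)/(2π×123×2.06) = 1.044×10^-5 K/W
R_mineral wool = ln(380.7/345.7)/(2π×0.0479×2.06) = 0.1556 K/W
R_outer film = 1/(h_o·2πr_oL) = 1/(16.6×2π×0.3807×2.06) = 0.01223 K/W
R_total = 0.1678 K/W
Q = ΔT/R_total = 127/0.1678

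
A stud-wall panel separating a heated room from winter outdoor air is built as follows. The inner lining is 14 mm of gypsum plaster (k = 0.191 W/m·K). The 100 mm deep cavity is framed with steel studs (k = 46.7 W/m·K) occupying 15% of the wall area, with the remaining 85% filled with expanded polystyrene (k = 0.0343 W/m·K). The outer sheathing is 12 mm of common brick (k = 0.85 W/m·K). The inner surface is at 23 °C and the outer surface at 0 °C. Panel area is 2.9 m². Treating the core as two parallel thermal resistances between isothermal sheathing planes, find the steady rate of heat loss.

Sheathing layers in series; stud and cavity paths in parallel between them.
R_inner = 0.014/(0.191×2.9) = 0.02528 K/W
R_stud  = 0.1/(46.7×0.15×2.9) = 0.004923 K/W
R_cav   = 0.1/(0.0343×0.85×2.9) = 1.183 K/W
1/R_core = 1/R_stud + 1/R_cav → R_core = 0.004902 K/W
R_outer = 0.012/(0.85×2.9) = 0.004868 K/W
R_total = 0.03505 K/W
Q = ΔT/R_total = 23/0.03505

Q ≈ 656 W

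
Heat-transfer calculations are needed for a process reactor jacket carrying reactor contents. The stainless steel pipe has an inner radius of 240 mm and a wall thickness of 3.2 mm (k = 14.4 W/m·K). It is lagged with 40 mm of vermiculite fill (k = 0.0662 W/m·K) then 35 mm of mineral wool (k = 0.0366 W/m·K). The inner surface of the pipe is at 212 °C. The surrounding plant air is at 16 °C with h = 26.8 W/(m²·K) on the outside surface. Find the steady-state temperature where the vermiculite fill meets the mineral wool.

For a radial system each layer contributes R = ln(r_out/r_in)/(2πkL); films add R = 1/(hA).
R_stainless steel pipe wall = ln(243.2/240)/(2π×14.4×1) = 1.464×10^-4 K/W
R_vermiculite fill = ln(283.2/243.2)/(2π×0.0662×1) = 0.3661 K/W
R_mineral wool = ln(318.2/283.2)/(2π×0.0366×1) = 0.5067 K/W
R_outer film = 1/(h_o·2πr_oL) = 1/(26.8×2π×0.3182×1) = 0.01866 K/W
R_total = 0.8916 K/W
Q = ΔT/R_total = 196/0.8916
Q = 220 W/m
T_interface = T_inner − Q·ΣR(inner→interface) = 212 − 220×0.3662

T ≈ 131 °C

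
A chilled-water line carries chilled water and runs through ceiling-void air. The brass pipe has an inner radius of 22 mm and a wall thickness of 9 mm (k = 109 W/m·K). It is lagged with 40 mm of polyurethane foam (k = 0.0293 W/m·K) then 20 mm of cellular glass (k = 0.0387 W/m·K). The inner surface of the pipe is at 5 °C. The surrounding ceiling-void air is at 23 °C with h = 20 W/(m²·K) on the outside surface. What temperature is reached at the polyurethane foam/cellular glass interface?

For a radial system each layer contributes R = ln(r_out/r_in)/(2πkL); films add R = 1/(hA).
R_brass pipe wall = ln(31/22)/(2π×109×1) = 5.007×10^-4 K/W
R_polyurethane foam = ln(71/31)/(2π×0.0293×1) = 4.501 K/W
R_cellular glass = ln(91/71)/(2π×0.0387×1) = 1.021 K/W
R_outer film = 1/(h_o·2πr_oL) = 1/(20×2π×0.091×1) = 0.08745 K/W
R_total = 5.61 K/W
Q = ΔT/R_total = 18/5.61
Q = 3.21 W/m
T_interface = T_inner + Q·ΣR(inner→interface) = 5 + 3.21×4.502

T ≈ 19.4 °C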